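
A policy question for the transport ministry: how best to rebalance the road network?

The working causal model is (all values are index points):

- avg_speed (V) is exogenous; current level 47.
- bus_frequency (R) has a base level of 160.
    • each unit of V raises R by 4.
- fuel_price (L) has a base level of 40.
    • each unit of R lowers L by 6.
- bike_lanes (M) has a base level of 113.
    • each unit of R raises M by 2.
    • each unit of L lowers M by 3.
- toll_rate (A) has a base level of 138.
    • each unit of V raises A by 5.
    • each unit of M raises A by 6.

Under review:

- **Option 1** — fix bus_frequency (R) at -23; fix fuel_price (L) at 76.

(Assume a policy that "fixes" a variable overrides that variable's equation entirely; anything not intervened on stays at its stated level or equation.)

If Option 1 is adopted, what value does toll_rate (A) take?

-593

Option 1 (R := -23, L := 76):
  V = 47
  R = -23
  L = 76
  M = 113 + 2·(-23) − 3·76 = -161
  A = 138 + 5·47 + 6·(-161) = -593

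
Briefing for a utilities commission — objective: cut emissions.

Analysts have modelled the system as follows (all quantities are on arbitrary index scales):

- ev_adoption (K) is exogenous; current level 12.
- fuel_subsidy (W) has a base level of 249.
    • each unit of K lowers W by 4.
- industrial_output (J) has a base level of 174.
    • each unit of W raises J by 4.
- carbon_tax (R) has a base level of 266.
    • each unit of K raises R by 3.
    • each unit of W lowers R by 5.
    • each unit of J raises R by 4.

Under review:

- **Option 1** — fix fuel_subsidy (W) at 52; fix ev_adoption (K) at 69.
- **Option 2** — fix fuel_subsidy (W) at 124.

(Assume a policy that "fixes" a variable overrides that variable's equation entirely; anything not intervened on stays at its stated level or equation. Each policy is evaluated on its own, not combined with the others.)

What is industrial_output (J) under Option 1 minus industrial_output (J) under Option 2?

Option 1 (W := 52, K := 69):
  K = 69
  W = 52
  J = 174 + 4·52 = 382
Option 2 (W := 124):
  K = 12
  W = 124
  J = 174 + 4·124 = 670
J: 382 − 670 = -288

-288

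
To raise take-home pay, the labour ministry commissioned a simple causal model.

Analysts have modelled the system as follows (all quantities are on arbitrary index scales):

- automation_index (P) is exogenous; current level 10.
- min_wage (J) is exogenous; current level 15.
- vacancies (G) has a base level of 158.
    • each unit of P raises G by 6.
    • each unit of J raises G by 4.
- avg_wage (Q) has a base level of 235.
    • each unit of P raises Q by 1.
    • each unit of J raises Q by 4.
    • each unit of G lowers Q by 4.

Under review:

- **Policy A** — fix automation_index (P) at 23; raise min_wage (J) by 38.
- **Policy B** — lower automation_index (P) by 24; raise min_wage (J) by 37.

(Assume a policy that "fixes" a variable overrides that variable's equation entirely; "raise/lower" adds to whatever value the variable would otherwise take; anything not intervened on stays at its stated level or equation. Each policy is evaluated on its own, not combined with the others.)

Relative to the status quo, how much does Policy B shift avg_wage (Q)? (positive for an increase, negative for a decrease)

Baseline:
  P = 10
  J = 15
  G = 158 + 6·10 + 4·15 = 278
  Q = 235 + 10 + 4·15 − 4·278 = -807
Policy B (P − 24, J + 37):
  P = 10 − 24 = -14
  J = 15 + 37 = 52
  G = 158 + 6·(-14) + 4·52 = 282
  Q = 235 + (-14) + 4·52 − 4·282 = -699
Change in Q: -699 − (-807) = 108

108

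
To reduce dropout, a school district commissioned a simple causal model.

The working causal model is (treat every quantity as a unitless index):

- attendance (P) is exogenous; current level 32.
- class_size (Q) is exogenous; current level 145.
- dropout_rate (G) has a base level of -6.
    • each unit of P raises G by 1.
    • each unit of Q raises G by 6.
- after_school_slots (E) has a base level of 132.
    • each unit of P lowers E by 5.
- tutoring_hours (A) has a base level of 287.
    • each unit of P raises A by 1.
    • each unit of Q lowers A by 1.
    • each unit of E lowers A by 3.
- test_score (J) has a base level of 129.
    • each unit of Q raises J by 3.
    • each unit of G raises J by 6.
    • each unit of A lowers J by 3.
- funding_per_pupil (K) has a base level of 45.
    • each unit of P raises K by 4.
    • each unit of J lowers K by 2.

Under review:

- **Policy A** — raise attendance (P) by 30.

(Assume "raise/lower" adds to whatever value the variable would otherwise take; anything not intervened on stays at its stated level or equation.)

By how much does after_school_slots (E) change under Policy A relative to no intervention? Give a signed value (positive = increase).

-150

Baseline:
  P = 32
  E = 132 − 5·32 = -28
Policy A (P + 30):
  P = 32 + 30 = 62
  E = 132 − 5·62 = -178
Change in E: -178 − (-28) = -150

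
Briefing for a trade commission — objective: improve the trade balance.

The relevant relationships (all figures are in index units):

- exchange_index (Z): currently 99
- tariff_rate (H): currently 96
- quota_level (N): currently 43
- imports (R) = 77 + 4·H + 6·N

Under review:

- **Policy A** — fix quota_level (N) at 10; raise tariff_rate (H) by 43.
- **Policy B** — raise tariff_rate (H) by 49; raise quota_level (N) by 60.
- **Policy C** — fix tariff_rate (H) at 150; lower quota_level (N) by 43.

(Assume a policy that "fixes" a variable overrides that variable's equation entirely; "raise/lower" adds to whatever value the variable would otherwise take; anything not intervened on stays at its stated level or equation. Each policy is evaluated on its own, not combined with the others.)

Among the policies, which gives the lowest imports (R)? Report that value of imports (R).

Policy A (N := 10, H + 43):
  H = 96 + 43 = 139
  N = 10
  R = 77 + 4·139 + 6·10 = 693
Policy B (H + 49, N + 60):
  H = 96 + 49 = 145
  N = 43 + 60 = 103
  R = 77 + 4·145 + 6·103 = 1275
Policy C (H := 150, N − 43):
  H = 150
  N = 43 − 43 = 0
  R = 77 + 4·150 + 6·0 = 677
Comparing — Policy A: R=693, Policy B: R=1275, Policy C: R=677. Lowest is 677 (Policy C).

677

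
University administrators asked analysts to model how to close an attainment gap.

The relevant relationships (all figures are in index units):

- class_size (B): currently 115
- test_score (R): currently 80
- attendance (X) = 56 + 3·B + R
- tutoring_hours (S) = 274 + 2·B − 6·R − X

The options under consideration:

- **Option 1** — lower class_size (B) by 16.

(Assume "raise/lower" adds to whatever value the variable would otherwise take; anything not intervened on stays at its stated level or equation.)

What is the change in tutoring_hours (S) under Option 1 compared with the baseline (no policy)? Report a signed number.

Baseline:
  B = 115
  R = 80
  X = 56 + 3·115 + 80 = 481
  S = 274 + 2·115 − 6·80 − 481 = -457
Option 1 (B − 16):
  B = 115 − 16 = 99
  R = 80
  X = 56 + 3·99 + 80 = 433
  S = 274 + 2·99 − 6·80 − 433 = -441
Change in S: -441 − (-457) = 16

16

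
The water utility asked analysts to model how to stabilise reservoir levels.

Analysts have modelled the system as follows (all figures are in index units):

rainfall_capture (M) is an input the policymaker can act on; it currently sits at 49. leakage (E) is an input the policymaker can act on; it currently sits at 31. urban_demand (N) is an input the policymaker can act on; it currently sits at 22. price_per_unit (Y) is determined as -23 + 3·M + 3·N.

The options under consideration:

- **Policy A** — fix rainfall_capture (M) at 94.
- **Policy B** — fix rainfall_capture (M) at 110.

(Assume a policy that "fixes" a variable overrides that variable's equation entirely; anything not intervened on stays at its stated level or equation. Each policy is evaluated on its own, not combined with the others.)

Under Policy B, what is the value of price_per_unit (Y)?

373

Policy B (M := 110):
  M = 110
  N = 22
  Y = -23 + 3·110 + 3·22 = 373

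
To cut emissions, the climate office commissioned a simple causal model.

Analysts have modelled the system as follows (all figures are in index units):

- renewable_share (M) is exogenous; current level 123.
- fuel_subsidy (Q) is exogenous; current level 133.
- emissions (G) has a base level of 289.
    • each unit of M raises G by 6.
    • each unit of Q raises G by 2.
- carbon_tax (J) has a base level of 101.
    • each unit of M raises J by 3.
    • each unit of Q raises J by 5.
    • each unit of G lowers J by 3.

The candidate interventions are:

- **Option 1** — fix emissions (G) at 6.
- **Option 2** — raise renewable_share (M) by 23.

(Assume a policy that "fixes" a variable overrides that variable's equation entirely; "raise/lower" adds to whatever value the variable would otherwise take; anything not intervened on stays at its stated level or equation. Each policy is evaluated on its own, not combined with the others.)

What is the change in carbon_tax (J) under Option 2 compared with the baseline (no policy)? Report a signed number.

Baseline:
  M = 123
  Q = 133
  G = 289 + 6·123 + 2·133 = 1293
  J = 101 + 3·123 + 5·133 − 3·1293 = -2744
Option 2 (M + 23):
  M = 123 + 23 = 146
  Q = 133
  G = 289 + 6·146 + 2·133 = 1431
  J = 101 + 3·146 + 5·133 − 3·1431 = -3089
Change in J: -3089 − (-2744) = -345

-345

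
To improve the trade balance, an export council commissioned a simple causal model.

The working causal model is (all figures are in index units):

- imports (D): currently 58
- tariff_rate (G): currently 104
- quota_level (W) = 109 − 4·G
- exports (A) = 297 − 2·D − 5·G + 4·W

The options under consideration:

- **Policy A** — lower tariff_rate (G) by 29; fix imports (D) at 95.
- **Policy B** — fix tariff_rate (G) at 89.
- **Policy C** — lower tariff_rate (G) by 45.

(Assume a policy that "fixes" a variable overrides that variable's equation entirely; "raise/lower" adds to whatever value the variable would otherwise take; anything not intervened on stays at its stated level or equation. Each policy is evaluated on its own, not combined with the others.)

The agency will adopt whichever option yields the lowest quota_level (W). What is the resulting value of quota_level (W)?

Policy A (G − 29, D := 95):
  G = 104 − 29 = 75
  W = 109 − 4·75 = -191
Policy B (G := 89):
  G = 89
  W = 109 − 4·89 = -247
Policy C (G − 45):
  G = 104 − 45 = 59
  W = 109 − 4·59 = -127
Comparing — Policy A: W=-191, Policy B: W=-247, Policy C: W=-127. Lowest is -247 (Policy B).

-247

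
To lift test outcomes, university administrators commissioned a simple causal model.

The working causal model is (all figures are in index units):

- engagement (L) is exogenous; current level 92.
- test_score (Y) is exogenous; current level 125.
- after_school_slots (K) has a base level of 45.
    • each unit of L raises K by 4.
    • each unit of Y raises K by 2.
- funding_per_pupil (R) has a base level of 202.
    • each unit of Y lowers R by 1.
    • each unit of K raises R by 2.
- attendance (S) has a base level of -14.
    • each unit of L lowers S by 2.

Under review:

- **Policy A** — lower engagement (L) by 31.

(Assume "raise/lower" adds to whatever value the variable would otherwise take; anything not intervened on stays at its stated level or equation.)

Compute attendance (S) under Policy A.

-136

Policy A (L − 31):
  L = 92 − 31 = 61
  S = -14 − 2·61 = -136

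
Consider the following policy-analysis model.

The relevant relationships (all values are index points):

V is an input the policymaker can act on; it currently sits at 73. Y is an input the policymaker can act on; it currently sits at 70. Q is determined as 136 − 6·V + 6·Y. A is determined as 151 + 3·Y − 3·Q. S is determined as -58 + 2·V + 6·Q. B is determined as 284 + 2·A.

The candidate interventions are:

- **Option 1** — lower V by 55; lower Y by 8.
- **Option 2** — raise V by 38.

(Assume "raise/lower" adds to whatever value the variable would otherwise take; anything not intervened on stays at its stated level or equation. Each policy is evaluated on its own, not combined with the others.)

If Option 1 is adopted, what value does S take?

Option 1 (V − 55, Y − 8):
  V = 73 − 55 = 18
  Y = 70 − 8 = 62
  Q = 136 − 6·18 + 6·62 = 400
  S = -58 + 2·18 + 6·400 = 2378

2378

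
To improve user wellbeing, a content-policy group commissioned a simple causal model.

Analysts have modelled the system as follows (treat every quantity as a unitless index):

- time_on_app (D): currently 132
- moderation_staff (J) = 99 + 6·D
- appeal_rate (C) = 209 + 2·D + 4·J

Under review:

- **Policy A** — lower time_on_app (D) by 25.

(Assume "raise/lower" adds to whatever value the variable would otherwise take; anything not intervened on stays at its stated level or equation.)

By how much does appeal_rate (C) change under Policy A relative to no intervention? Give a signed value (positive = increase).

-650

Baseline:
  D = 132
  J = 99 + 6·132 = 891
  C = 209 + 2·132 + 4·891 = 4037
Policy A (D − 25):
  D = 132 − 25 = 107
  J = 99 + 6·107 = 741
  C = 209 + 2·107 + 4·741 = 3387
Change in C: 3387 − 4037 = -650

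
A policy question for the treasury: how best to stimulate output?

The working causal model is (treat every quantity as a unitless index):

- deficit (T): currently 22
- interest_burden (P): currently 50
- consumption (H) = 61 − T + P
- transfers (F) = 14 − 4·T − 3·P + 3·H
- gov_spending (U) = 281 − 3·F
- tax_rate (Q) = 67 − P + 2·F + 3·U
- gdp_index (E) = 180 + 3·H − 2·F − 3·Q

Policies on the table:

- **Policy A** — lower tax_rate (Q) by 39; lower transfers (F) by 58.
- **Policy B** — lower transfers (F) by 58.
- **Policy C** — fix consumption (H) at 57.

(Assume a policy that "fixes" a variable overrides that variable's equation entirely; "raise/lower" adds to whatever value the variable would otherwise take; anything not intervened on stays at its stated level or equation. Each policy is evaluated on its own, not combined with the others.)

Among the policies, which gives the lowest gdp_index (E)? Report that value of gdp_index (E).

-3236

Policy A (Q − 39, F − 58):
  T = 22
  P = 50
  H = 61 − 22 + 50 = 89
  F = 14 − 4·22 − 3·50 + 3·89 (−58 from intervention) = -15
  U = 281 − 3·(-15) = 326
  Q = 67 − 50 + 2·(-15) + 3·326 (−39 from intervention) = 926
  E = 180 + 3·89 − 2·(-15) − 3·926 = -2301
Policy B (F − 58):
  T = 22
  P = 50
  H = 61 − 22 + 50 = 89
  F = 14 − 4·22 − 3·50 + 3·89 (−58 from intervention) = -15
  U = 281 − 3·(-15) = 326
  Q = 67 − 50 + 2·(-15) + 3·326 = 965
  E = 180 + 3·89 − 2·(-15) − 3·965 = -2418
Policy C (H := 57):
  T = 22
  P = 50
  H = 57
  F = 14 − 4·22 − 3·50 + 3·57 = -53
  U = 281 − 3·(-53) = 440
  Q = 67 − 50 + 2·(-53) + 3·440 = 1231
  E = 180 + 3·57 − 2·(-53) − 3·1231 = -3236
Comparing — Policy A: E=-2301, Policy B: E=-2418, Policy C: E=-3236. Lowest is -3236 (Policy C).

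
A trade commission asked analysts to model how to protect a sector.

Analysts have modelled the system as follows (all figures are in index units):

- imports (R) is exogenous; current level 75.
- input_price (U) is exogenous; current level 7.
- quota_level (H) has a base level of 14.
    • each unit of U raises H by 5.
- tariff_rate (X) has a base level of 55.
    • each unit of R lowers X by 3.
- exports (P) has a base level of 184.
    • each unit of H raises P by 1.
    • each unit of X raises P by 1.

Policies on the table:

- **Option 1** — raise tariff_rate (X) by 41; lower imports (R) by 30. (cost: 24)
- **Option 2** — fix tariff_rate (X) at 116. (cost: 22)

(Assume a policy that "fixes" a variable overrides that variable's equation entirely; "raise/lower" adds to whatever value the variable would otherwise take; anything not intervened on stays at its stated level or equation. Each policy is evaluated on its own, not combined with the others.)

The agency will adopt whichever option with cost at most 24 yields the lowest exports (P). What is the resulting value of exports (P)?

194

Option 1 (X + 41, R − 30):
  R = 75 − 30 = 45
  U = 7
  H = 14 + 5·7 = 49
  X = 55 − 3·45 (+41 from intervention) = -39
  P = 184 + 49 + (-39) = 194
Option 2 (X := 116):
  R = 75
  U = 7
  H = 14 + 5·7 = 49
  X = 116
  P = 184 + 49 + 116 = 349
Comparing — Option 1: P=194, Option 2: P=349. Lowest is 194 (Option 1).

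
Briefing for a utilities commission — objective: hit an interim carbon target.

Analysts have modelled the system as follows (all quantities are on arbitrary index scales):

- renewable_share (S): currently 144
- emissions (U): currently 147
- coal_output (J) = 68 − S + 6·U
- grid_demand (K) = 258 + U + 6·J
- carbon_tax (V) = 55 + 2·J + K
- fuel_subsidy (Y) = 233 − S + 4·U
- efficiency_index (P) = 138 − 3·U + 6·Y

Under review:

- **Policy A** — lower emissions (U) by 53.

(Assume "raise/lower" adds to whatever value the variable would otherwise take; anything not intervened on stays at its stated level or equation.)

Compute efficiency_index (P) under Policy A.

Policy A (U − 53):
  S = 144
  U = 147 − 53 = 94
  Y = 233 − 144 + 4·94 = 465
  P = 138 − 3·94 + 6·465 = 2646

2646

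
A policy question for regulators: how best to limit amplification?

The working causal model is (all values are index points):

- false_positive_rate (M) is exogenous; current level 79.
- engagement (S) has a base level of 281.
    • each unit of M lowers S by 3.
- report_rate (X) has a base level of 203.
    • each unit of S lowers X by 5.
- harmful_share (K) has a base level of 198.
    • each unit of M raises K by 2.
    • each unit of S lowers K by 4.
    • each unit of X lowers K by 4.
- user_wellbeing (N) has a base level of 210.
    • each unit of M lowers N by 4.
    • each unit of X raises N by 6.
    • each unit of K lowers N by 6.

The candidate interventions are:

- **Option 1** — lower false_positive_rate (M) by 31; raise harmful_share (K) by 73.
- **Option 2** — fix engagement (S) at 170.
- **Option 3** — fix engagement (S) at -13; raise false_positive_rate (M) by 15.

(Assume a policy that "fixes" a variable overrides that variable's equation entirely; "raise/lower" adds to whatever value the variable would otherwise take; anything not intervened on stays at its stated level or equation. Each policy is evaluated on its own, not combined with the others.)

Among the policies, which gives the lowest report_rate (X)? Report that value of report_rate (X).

-647

Option 1 (M − 31, K + 73):
  M = 79 − 31 = 48
  S = 281 − 3·48 = 137
  X = 203 − 5·137 = -482
Option 2 (S := 170):
  M = 79
  S = 170
  X = 203 − 5·170 = -647
Option 3 (S := -13, M + 15):
  M = 79 + 15 = 94
  S = -13
  X = 203 − 5·(-13) = 268
Comparing — Option 1: X=-482, Option 2: X=-647, Option 3: X=268. Lowest is -647 (Option 2).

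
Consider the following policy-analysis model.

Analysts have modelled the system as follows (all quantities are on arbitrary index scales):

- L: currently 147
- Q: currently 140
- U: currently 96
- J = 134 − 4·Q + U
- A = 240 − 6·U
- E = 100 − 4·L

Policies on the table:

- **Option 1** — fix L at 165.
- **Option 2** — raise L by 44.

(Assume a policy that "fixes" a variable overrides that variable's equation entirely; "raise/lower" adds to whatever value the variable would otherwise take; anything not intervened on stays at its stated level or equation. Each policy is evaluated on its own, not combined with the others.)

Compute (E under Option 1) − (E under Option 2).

104

Option 1 (L := 165):
  L = 165
  E = 100 − 4·165 = -560
Option 2 (L + 44):
  L = 147 + 44 = 191
  E = 100 − 4·191 = -664
E: -560 − (-664) = 104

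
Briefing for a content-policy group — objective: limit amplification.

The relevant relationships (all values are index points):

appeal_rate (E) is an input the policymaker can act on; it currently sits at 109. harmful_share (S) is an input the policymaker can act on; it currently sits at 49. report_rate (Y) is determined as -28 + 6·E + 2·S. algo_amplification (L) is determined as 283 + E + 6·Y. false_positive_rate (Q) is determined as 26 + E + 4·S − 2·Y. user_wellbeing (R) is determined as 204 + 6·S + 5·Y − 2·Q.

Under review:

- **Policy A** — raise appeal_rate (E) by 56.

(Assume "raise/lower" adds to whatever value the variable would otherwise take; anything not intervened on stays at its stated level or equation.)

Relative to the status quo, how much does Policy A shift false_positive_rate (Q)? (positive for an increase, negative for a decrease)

-616

Baseline:
  E = 109
  S = 49
  Y = -28 + 6·109 + 2·49 = 724
  Q = 26 + 109 + 4·49 − 2·724 = -1117
Policy A (E + 56):
  E = 109 + 56 = 165
  S = 49
  Y = -28 + 6·165 + 2·49 = 1060
  Q = 26 + 165 + 4·49 − 2·1060 = -1733
Change in Q: -1733 − (-1117) = -616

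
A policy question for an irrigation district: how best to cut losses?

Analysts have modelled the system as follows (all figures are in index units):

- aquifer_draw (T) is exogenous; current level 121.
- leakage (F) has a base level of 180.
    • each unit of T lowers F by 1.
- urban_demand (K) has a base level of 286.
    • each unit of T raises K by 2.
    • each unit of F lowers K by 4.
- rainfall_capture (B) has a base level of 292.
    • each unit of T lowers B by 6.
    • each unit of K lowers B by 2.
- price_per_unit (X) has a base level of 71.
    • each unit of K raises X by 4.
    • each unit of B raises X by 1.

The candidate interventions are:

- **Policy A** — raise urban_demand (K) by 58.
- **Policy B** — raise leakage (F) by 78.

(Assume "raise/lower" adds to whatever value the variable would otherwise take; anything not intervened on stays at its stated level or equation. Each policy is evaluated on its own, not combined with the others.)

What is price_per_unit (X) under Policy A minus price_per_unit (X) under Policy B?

Policy A (K + 58):
  T = 121
  F = 180 − 121 = 59
  K = 286 + 2·121 − 4·59 (+58 from intervention) = 350
  B = 292 − 6·121 − 2·350 = -1134
  X = 71 + 4·350 + (-1134) = 337
Policy B (F + 78):
  T = 121
  F = 180 − 121 (+78 from intervention) = 137
  K = 286 + 2·121 − 4·137 = -20
  B = 292 − 6·121 − 2·(-20) = -394
  X = 71 + 4·(-20) + (-394) = -403
X: 337 − (-403) = 740

740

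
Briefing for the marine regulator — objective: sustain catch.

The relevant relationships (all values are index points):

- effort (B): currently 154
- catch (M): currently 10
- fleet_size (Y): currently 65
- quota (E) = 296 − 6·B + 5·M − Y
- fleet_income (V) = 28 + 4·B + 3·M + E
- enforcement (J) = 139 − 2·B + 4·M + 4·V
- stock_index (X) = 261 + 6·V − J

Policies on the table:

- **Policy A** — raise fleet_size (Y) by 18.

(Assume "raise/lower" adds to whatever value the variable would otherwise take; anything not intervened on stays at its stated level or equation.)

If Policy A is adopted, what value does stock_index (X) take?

416

Policy A (Y + 18):
  B = 154
  M = 10
  Y = 65 + 18 = 83
  E = 296 − 6·154 + 5·10 − 83 = -661
  V = 28 + 4·154 + 3·10 + (-661) = 13
  J = 139 − 2·154 + 4·10 + 4·13 = -77
  X = 261 + 6·13 − (-77) = 416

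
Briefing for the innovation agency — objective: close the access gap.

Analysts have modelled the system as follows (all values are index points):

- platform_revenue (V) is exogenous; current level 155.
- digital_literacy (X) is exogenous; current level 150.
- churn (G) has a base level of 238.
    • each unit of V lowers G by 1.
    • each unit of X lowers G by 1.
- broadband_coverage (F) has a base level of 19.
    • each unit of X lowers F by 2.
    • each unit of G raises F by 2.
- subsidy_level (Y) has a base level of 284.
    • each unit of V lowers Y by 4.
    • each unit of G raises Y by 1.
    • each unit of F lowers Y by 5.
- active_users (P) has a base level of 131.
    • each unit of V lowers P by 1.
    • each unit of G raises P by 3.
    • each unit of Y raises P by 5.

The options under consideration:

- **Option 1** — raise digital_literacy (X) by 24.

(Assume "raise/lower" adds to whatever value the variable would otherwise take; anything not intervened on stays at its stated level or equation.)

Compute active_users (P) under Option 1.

10343

Option 1 (X + 24):
  V = 155
  X = 150 + 24 = 174
  G = 238 − 155 − 174 = -91
  F = 19 − 2·174 + 2·(-91) = -511
  Y = 284 − 4·155 + (-91) − 5·(-511) = 2128
  P = 131 − 155 + 3·(-91) + 5·2128 = 10343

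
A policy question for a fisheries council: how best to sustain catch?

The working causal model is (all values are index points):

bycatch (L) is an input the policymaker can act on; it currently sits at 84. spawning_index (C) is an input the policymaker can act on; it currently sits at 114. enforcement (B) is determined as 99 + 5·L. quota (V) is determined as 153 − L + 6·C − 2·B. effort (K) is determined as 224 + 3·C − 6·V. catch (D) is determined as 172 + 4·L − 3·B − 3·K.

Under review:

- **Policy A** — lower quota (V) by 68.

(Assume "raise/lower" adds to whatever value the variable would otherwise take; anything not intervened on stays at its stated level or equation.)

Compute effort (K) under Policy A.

Policy A (V − 68):
  L = 84
  C = 114
  B = 99 + 5·84 = 519
  V = 153 − 84 + 6·114 − 2·519 (−68 from intervention) = -353
  K = 224 + 3·114 − 6·(-353) = 2684

2684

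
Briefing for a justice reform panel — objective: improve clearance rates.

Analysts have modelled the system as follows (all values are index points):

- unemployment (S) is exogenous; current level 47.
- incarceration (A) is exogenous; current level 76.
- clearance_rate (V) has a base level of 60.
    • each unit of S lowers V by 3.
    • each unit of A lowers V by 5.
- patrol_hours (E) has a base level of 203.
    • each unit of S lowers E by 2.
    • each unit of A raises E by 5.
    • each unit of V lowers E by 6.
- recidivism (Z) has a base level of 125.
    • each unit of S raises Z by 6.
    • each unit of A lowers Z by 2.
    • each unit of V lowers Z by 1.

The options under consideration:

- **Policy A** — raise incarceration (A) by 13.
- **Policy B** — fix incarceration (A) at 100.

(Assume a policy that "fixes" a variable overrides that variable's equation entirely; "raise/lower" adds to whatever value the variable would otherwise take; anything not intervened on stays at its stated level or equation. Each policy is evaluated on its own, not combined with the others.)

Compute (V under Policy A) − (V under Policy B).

Policy A (A + 13):
  S = 47
  A = 76 + 13 = 89
  V = 60 − 3·47 − 5·89 = -526
Policy B (A := 100):
  S = 47
  A = 100
  V = 60 − 3·47 − 5·100 = -581
V: -526 − (-581) = 55

55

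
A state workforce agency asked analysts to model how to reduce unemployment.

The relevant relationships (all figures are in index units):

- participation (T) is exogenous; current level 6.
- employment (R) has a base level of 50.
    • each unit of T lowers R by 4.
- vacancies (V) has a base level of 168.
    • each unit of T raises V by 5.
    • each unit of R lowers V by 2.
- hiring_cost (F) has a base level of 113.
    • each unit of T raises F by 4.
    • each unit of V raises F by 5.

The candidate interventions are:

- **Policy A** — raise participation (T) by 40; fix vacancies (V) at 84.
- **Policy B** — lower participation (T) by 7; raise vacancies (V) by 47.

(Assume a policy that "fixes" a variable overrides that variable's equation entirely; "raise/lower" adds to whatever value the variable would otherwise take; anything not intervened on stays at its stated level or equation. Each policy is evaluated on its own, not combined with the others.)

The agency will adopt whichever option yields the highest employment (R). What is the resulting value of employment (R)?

54

Policy A (T + 40, V := 84):
  T = 6 + 40 = 46
  R = 50 − 4·46 = -134
Policy B (T − 7, V + 47):
  T = 6 − 7 = -1
  R = 50 − 4·(-1) = 54
Comparing — Policy A: R=-134, Policy B: R=54. Highest is 54 (Policy B).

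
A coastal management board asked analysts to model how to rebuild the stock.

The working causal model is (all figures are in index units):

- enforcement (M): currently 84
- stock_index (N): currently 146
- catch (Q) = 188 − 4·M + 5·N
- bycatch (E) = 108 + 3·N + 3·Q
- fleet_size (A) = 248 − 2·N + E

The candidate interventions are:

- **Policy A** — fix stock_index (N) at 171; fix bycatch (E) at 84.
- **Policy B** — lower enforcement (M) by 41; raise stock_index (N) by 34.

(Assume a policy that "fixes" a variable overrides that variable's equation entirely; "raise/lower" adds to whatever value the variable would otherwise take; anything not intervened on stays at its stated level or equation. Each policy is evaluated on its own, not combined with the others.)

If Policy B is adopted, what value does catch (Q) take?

Policy B (M − 41, N + 34):
  M = 84 − 41 = 43
  N = 146 + 34 = 180
  Q = 188 − 4·43 + 5·180 = 916

916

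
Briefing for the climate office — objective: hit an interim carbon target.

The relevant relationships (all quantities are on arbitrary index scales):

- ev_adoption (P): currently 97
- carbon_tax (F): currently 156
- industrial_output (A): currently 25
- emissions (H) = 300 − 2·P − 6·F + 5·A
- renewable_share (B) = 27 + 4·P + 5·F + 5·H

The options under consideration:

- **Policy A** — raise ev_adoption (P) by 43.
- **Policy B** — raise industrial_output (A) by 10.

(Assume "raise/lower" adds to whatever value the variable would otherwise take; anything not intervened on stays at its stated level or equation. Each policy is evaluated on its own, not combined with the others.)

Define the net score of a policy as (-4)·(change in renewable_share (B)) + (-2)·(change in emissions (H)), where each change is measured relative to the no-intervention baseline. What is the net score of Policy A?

Baseline:
  P = 97
  F = 156
  A = 25
  H = 300 − 2·97 − 6·156 + 5·25 = -705
  B = 27 + 4·97 + 5·156 + 5·(-705) = -2330
Policy A (P + 43):
  P = 97 + 43 = 140
  F = 156
  A = 25
  H = 300 − 2·140 − 6·156 + 5·25 = -791
  B = 27 + 4·140 + 5·156 + 5·(-791) = -2588
ΔB = -2588 − (-2330) = -258; ΔH = -791 − (-705) = -86
Score = (-4)·(-258) + (-2)·(-86) = 1204

1204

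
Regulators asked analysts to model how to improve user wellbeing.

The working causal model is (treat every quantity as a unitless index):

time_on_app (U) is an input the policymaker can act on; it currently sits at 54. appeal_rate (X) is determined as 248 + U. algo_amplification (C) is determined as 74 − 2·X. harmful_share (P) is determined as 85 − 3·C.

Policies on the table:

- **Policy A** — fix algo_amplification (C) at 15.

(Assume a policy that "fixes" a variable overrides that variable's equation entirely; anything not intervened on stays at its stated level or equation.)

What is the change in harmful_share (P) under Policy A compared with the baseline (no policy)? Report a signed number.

Baseline:
  U = 54
  X = 248 + 54 = 302
  C = 74 − 2·302 = -530
  P = 85 − 3·(-530) = 1675
Policy A (C := 15):
  U = 54
  X = 248 + 54 = 302
  C = 15
  P = 85 − 3·15 = 40
Change in P: 40 − 1675 = -1635

-1635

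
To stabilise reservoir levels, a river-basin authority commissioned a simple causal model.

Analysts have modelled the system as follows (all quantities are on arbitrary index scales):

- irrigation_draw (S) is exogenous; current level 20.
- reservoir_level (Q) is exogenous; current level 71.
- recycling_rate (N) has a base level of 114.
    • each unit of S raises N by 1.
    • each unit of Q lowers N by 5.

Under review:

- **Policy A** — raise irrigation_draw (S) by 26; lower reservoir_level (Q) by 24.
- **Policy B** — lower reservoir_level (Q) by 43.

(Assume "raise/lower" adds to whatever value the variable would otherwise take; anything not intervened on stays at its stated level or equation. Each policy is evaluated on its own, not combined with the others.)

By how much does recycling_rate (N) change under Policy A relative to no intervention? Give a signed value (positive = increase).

146

Baseline:
  S = 20
  Q = 71
  N = 114 + 20 − 5·71 = -221
Policy A (S + 26, Q − 24):
  S = 20 + 26 = 46
  Q = 71 − 24 = 47
  N = 114 + 46 − 5·47 = -75
Change in N: -75 − (-221) = 146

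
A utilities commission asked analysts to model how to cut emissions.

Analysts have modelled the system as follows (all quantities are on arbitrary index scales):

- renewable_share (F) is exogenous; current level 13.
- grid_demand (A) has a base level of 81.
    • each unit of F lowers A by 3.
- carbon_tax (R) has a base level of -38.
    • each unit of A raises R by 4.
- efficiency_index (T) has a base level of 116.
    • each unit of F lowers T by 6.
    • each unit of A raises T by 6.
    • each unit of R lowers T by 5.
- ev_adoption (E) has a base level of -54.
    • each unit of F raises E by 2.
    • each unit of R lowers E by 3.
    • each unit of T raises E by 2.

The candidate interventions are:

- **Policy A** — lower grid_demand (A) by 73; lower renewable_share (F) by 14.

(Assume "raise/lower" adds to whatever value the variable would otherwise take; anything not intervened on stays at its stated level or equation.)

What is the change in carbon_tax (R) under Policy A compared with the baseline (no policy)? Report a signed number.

-124

Baseline:
  F = 13
  A = 81 − 3·13 = 42
  R = -38 + 4·42 = 130
Policy A (A − 73, F − 14):
  F = 13 − 14 = -1
  A = 81 − 3·(-1) (−73 from intervention) = 11
  R = -38 + 4·11 = 6
Change in R: 6 − 130 = -124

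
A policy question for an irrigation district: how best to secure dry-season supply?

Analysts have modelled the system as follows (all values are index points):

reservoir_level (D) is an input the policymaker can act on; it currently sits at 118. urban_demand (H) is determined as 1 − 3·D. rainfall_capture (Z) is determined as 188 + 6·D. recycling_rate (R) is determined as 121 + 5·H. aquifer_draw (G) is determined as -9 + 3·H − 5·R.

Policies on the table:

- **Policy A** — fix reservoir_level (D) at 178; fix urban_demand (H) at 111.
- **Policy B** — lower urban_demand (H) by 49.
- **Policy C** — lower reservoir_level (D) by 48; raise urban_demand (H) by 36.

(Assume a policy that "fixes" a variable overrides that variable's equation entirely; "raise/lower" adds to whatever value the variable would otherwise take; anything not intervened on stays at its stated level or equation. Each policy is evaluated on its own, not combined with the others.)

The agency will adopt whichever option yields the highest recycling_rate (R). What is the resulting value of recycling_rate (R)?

676

Policy A (D := 178, H := 111):
  D = 178
  H = 111
  R = 121 + 5·111 = 676
Policy B (H − 49):
  D = 118
  H = 1 − 3·118 (−49 from intervention) = -402
  R = 121 + 5·(-402) = -1889
Policy C (D − 48, H + 36):
  D = 118 − 48 = 70
  H = 1 − 3·70 (+36 from intervention) = -173
  R = 121 + 5·(-173) = -744
Comparing — Policy A: R=676, Policy B: R=-1889, Policy C: R=-744. Highest is 676 (Policy A).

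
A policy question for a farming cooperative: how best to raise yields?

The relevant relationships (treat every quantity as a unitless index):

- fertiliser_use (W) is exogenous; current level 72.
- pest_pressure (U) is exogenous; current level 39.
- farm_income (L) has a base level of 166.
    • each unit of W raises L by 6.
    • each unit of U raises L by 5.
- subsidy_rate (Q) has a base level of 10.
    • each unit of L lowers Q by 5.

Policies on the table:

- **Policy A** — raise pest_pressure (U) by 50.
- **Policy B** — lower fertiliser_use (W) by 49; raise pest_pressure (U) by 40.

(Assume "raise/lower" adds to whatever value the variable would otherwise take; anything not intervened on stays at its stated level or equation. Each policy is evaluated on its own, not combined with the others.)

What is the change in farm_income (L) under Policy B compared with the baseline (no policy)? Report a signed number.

-94

Baseline:
  W = 72
  U = 39
  L = 166 + 6·72 + 5·39 = 793
Policy B (W − 49, U + 40):
  W = 72 − 49 = 23
  U = 39 + 40 = 79
  L = 166 + 6·23 + 5·79 = 699
Change in L: 699 − 793 = -94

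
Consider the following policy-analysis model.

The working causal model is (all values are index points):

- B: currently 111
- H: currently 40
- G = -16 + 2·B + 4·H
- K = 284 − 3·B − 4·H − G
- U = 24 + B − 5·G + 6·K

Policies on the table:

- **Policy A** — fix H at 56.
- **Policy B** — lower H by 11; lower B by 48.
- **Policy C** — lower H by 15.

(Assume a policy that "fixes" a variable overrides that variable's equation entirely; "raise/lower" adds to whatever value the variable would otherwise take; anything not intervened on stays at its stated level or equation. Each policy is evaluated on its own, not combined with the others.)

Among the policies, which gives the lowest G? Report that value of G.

226

Policy A (H := 56):
  B = 111
  H = 56
  G = -16 + 2·111 + 4·56 = 430
Policy B (H − 11, B − 48):
  B = 111 − 48 = 63
  H = 40 − 11 = 29
  G = -16 + 2·63 + 4·29 = 226
Policy C (H − 15):
  B = 111
  H = 40 − 15 = 25
  G = -16 + 2·111 + 4·25 = 306
Comparing — Policy A: G=430, Policy B: G=226, Policy C: G=306. Lowest is 226 (Policy B).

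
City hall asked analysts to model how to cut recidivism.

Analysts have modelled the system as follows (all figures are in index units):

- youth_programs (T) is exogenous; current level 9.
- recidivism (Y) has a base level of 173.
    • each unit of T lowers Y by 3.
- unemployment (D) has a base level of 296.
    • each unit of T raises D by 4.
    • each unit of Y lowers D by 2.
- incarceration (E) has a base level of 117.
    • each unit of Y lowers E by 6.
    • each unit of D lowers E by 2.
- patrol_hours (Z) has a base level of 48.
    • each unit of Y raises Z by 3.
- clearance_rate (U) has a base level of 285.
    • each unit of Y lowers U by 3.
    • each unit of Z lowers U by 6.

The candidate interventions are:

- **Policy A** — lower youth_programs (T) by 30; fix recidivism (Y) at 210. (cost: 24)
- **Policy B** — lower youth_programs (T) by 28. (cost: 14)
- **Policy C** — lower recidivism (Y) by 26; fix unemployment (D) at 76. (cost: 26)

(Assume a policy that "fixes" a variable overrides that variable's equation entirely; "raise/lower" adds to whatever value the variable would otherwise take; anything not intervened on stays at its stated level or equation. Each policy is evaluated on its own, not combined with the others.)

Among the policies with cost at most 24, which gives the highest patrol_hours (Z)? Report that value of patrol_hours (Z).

Policy A (T − 30, Y := 210):
  T = 9 − 30 = -21
  Y = 210
  Z = 48 + 3·210 = 678
Policy B (T − 28):
  T = 9 − 28 = -19
  Y = 173 − 3·(-19) = 230
  Z = 48 + 3·230 = 738
Comparing — Policy A: Z=678, Policy B: Z=738. Highest is 738 (Policy B).

738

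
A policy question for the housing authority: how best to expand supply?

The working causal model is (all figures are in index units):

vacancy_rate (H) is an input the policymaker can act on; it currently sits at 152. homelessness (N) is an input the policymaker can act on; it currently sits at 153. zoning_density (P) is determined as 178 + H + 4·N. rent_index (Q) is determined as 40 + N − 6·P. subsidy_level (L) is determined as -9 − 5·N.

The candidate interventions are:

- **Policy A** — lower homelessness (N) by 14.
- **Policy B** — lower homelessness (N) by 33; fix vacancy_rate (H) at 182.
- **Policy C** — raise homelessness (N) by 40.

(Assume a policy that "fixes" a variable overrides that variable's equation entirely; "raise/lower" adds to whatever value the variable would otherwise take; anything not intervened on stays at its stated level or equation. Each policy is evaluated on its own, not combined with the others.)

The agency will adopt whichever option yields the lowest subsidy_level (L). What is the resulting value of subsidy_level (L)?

Policy A (N − 14):
  N = 153 − 14 = 139
  L = -9 − 5·139 = -704
Policy B (N − 33, H := 182):
  N = 153 − 33 = 120
  L = -9 − 5·120 = -609
Policy C (N + 40):
  N = 153 + 40 = 193
  L = -9 − 5·193 = -974
Comparing — Policy A: L=-704, Policy B: L=-609, Policy C: L=-974. Lowest is -974 (Policy C).

-974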